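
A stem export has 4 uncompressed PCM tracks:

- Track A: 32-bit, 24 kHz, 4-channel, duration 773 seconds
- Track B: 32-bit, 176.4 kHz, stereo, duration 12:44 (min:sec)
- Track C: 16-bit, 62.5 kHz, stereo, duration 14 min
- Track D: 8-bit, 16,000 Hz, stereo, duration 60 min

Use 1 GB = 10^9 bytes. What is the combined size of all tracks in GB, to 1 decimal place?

Track A: 24,000 × 773 × 4 × 4 = 296,832,000 bytes.
Track B: 12:44 (min:sec) = 764 s; 176,400 × 764 × 4 × 2 = 1,078,156,800 bytes.
Track C: 14 min = 840 s; 62,500 × 840 × 2 × 2 = 210,000,000 bytes.
Track D: 60 min = 3,600 s; 16,000 × 3,600 × 1 × 2 = 115,200,000 bytes.
Total = 1,700,188,800 bytes = 1.7 GB.

1.7 GB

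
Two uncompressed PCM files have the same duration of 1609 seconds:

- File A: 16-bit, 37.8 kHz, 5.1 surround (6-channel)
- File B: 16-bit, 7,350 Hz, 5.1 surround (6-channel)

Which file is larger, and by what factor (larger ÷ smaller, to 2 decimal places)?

File A, by a factor of 5.14

File A: 37,800 × 2 × 6 = 453,600 bytes/s.
File B: 7,350 × 2 × 6 = 88,200 bytes/s.
File A is larger; ratio = 729,842,400 / 141,913,800 = 5.14.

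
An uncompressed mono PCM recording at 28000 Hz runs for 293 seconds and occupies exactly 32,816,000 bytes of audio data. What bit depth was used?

Bytes per sample = 32,816,000 / (28,000 × 293 × 1) = 32,816,000 / 8,204,000 = 4.
Bit depth = 4 × 8 = 32 bits.

32 bits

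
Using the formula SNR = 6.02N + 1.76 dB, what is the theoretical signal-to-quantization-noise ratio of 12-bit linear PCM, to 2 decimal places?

74.00 dB

6.02 × 12 + 1.76 = 74.00 dB.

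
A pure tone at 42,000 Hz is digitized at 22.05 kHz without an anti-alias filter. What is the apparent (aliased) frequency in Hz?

2,100 Hz

Nyquist = 22,050/2 = 11,025 Hz; 42,000 Hz exceeds it.
Alias = |42,000 − 2×22,050| = |42,000 − 44,100| = 2,100 Hz.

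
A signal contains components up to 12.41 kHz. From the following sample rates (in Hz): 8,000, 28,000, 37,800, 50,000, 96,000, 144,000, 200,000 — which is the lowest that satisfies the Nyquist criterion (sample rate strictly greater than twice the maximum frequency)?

Need sample rate > 2 × 12,410 = 24,820 Hz.
Lowest listed rate above 24,820 Hz is 28,000 Hz.

28,000 Hz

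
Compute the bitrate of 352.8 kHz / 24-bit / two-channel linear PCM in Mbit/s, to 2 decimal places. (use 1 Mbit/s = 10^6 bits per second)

16.93 Mbit/s

Bit rate = 352,800 × 24 × 2 = 16,934,400 bits/s.
= 16.93 Mbit/s.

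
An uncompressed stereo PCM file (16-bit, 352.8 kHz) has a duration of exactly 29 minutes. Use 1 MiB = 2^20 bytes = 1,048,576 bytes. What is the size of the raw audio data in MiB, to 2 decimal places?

2341.74 MiB

Duration = exactly 29 minutes = 1,740 s.
Bytes = 352,800 samples/s × 1,740 s × 2 bytes/sample × 2 ch = 2,455,488,000 bytes.
2,455,488,000 / 1,048,576 = 2341.74 MiB.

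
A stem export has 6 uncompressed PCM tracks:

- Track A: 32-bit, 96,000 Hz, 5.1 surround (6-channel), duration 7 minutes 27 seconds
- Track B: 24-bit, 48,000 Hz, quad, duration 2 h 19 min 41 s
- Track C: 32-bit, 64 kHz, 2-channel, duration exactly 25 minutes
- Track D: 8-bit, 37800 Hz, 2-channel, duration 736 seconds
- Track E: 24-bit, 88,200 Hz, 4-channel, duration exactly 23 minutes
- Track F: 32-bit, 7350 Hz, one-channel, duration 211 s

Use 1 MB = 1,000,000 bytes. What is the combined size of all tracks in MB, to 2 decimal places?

Track A: 7 minutes 27 seconds = 447 s; 96,000 × 447 × 4 × 6 = 1,029,888,000 bytes.
Track B: 2 h 19 min 41 s = 8,381 s; 48,000 × 8,381 × 3 × 4 = 4,827,456,000 bytes.
Track C: exactly 25 minutes = 1,500 s; 64,000 × 1,500 × 4 × 2 = 768,000,000 bytes.
Track D: 37,800 × 736 × 1 × 2 = 55,641,600 bytes.
Track E: exactly 23 minutes = 1,380 s; 88,200 × 1,380 × 3 × 4 = 1,460,592,000 bytes.
Track F: 7,350 × 211 × 4 × 1 = 6,203,400 bytes.
Total = 8,147,781,000 bytes = 8147.78 MB.

8147.78 MB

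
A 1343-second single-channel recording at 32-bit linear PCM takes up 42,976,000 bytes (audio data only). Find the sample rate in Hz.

Bytes = sample_rate × seconds × bytes_per_sample × channels.
sample_rate = 42,976,000 / (1,343 × 4 × 1) = 42,976,000 / 5,372 = 8,000 Hz.

8,000 Hz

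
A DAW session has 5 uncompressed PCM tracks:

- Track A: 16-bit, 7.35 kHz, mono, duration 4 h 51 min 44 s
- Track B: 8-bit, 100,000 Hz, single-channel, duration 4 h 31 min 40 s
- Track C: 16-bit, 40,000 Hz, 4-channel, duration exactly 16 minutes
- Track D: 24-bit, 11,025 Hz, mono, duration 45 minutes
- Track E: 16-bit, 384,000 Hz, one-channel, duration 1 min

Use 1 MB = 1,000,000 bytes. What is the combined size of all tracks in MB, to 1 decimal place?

Track A: 4 h 51 min 44 s = 17,504 s; 7,350 × 17,504 × 2 × 1 = 257,308,800 bytes.
Track B: 4 h 31 min 40 s = 16,300 s; 100,000 × 16,300 × 1 × 1 = 1,630,000,000 bytes.
Track C: exactly 16 minutes = 960 s; 40,000 × 960 × 2 × 4 = 307,200,000 bytes.
Track D: 45 minutes = 2,700 s; 11,025 × 2,700 × 3 × 1 = 89,302,500 bytes.
Track E: 1 min = 60 s; 384,000 × 60 × 2 × 1 = 46,080,000 bytes.
Total = 2,329,891,300 bytes = 2329.9 MB.

2329.9 MB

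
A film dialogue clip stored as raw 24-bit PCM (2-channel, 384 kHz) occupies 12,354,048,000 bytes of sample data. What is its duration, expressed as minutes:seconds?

89:22

Byte rate = 384,000 × 3 × 2 = 2,304,000 bytes/s.
Duration = 12,354,048,000 / 2,304,000 = 5,362 s.
5,362 s = 89:22.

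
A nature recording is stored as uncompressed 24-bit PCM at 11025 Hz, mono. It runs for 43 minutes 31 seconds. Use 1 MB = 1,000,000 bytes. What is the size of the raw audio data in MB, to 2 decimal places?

86.36 MB

Duration = 43 minutes 31 seconds = 2,611 s.
Bytes = 11,025 samples/s × 2,611 s × 3 bytes/sample × 1 ch = 86,358,825 bytes.
86,358,825 / 1,000,000 = 86.36 MB.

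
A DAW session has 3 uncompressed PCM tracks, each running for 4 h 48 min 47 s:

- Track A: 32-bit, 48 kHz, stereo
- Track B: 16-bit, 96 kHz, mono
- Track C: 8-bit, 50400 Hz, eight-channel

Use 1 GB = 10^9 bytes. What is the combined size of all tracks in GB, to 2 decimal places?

16.97 GB

4 h 48 min 47 s = 17,327 s.
Track A: 48,000 × 17,327 × 4 × 2 = 6,653,568,000 bytes.
Track B: 96,000 × 17,327 × 2 × 1 = 3,326,784,000 bytes.
Track C: 50,400 × 17,327 × 1 × 8 = 6,986,246,400 bytes.
Total = 16,966,598,400 bytes = 16.97 GB.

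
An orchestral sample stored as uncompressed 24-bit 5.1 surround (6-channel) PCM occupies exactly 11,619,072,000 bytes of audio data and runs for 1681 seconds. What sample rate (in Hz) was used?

384,000 Hz

Bytes = sample_rate × seconds × bytes_per_sample × channels.
sample_rate = 11,619,072,000 / (1,681 × 3 × 6) = 11,619,072,000 / 30,258 = 384,000 Hz.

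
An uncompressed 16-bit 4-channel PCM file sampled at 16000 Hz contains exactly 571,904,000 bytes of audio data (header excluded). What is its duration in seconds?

Byte rate = 16,000 × 2 × 4 = 128,000 bytes/s.
Duration = 571,904,000 / 128,000 = 4,468 s.

4,468 seconds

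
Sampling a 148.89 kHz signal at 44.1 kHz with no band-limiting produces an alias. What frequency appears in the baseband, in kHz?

16.59 kHz

Nyquist = 44,100/2 = 22,050 Hz; 148,890 Hz exceeds it.
Alias = |148,890 − 3×44,100| = |148,890 − 132,300| = 16,590 Hz = 16.59 kHz.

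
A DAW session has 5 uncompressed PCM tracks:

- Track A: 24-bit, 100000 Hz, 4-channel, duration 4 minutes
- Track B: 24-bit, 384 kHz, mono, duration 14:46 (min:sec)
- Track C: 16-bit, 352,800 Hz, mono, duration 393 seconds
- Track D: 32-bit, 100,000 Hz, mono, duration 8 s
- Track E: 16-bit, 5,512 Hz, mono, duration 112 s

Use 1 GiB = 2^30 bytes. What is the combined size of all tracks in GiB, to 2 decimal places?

1.48 GiB

Track A: 4 minutes = 240 s; 100,000 × 240 × 3 × 4 = 288,000,000 bytes.
Track B: 14:46 (min:sec) = 886 s; 384,000 × 886 × 3 × 1 = 1,020,672,000 bytes.
Track C: 352,800 × 393 × 2 × 1 = 277,300,800 bytes.
Track D: 100,000 × 8 × 4 × 1 = 3,200,000 bytes.
Track E: 5,512 × 112 × 2 × 1 = 1,234,688 bytes.
Total = 1,590,407,488 bytes = 1.48 GiB.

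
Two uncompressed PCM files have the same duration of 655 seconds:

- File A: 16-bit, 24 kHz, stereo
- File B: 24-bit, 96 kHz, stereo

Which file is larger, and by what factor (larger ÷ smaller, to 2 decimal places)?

File A: 24,000 × 2 × 2 = 96,000 bytes/s.
File B: 96,000 × 3 × 2 = 576,000 bytes/s.
File B is larger; ratio = 377,280,000 / 62,880,000 = 6.00.

File B, by a factor of 6.00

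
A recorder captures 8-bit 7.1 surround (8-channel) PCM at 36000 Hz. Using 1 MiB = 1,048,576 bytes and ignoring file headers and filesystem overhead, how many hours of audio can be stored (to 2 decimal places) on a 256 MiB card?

Uncompressed byte rate = 36,000 × 1 × 8 = 288,000 bytes/s.
Capacity = 256 × 1,048,576 = 268,435,456 bytes.
268,435,456 / 288,000 ≈ 932.07 s → 0.26 hours.

0.26 hours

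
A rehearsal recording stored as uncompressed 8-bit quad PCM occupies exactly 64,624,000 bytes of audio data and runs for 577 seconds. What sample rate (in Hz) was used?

28,000 Hz

Bytes = sample_rate × seconds × bytes_per_sample × channels.
sample_rate = 64,624,000 / (577 × 1 × 4) = 64,624,000 / 2,308 = 28,000 Hz.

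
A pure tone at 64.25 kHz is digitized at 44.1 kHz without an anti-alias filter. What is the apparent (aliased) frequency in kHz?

Nyquist = 44,100/2 = 22,050 Hz; 64,250 Hz exceeds it.
Alias = |64,250 − 1×44,100| = |64,250 − 44,100| = 20,150 Hz = 20.15 kHz.

20.15 kHz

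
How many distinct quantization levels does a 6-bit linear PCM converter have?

2^6 = 64.

64 levels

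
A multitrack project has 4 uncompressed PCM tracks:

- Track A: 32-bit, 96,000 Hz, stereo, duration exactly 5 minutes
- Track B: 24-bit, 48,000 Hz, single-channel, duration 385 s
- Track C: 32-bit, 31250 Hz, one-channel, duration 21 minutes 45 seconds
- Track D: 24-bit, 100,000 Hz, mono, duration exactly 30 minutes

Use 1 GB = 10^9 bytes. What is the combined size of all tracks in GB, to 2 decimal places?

Track A: exactly 5 minutes = 300 s; 96,000 × 300 × 4 × 2 = 230,400,000 bytes.
Track B: 48,000 × 385 × 3 × 1 = 55,440,000 bytes.
Track C: 21 minutes 45 seconds = 1,305 s; 31,250 × 1,305 × 4 × 1 = 163,125,000 bytes.
Track D: exactly 30 minutes = 1,800 s; 100,000 × 1,800 × 3 × 1 = 540,000,000 bytes.
Total = 988,965,000 bytes = 0.99 GB.

0.99 GB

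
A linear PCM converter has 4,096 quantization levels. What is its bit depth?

log2(4,096) = 12.

12 bits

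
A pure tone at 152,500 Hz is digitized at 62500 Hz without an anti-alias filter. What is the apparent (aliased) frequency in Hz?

Nyquist = 62,500/2 = 31,250 Hz; 152,500 Hz exceeds it.
Alias = |152,500 − 2×62,500| = |152,500 − 125,000| = 27,500 Hz.

27,500 Hz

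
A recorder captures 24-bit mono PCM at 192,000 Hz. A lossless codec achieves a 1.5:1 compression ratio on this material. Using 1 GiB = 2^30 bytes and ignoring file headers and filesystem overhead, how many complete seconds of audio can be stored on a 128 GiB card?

357,913 seconds

Uncompressed byte rate = 192,000 × 3 × 1 = 576,000 bytes/s.
After 1.5:1 compression, effective rate ≈ 384000 bytes/s.
Capacity = 128 × 1,073,741,824 = 137,438,953,472 bytes.
137,438,953,472 / effective rate ≈ 357913.94 s → 357,913 seconds.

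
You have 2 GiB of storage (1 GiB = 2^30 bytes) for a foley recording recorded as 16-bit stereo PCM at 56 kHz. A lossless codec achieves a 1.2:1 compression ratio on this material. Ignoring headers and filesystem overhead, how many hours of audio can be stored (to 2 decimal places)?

3.20 hours

Uncompressed byte rate = 56,000 × 2 × 2 = 224,000 bytes/s.
After 1.2:1 compression, effective rate ≈ 186666.67 bytes/s.
Capacity = 2 × 1,073,741,824 = 2,147,483,648 bytes.
2,147,483,648 / effective rate ≈ 11504.38 s → 3.20 hours.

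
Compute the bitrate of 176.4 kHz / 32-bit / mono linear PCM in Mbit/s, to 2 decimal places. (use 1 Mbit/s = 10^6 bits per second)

5.64 Mbit/s

Bit rate = 176,400 × 32 × 1 = 5,644,800 bits/s.
= 5.64 Mbit/s.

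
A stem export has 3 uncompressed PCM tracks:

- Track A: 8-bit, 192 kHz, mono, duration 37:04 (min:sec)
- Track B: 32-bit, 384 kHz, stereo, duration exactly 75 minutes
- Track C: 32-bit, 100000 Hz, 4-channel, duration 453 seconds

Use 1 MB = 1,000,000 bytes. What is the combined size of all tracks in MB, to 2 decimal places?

14975.81 MB

Track A: 37:04 (min:sec) = 2,224 s; 192,000 × 2,224 × 1 × 1 = 427,008,000 bytes.
Track B: exactly 75 minutes = 4,500 s; 384,000 × 4,500 × 4 × 2 = 13,824,000,000 bytes.
Track C: 100,000 × 453 × 4 × 4 = 724,800,000 bytes.
Total = 14,975,808,000 bytes = 14975.81 MB.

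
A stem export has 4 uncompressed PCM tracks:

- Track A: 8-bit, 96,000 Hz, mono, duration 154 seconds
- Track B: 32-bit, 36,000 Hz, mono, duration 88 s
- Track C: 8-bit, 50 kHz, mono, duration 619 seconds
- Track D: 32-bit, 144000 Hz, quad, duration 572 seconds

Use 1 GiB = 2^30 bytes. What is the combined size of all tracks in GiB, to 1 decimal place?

Track A: 96,000 × 154 × 1 × 1 = 14,784,000 bytes.
Track B: 36,000 × 88 × 4 × 1 = 12,672,000 bytes.
Track C: 50,000 × 619 × 1 × 1 = 30,950,000 bytes.
Track D: 144,000 × 572 × 4 × 4 = 1,317,888,000 bytes.
Total = 1,376,294,000 bytes = 1.3 GiB.

1.3 GiB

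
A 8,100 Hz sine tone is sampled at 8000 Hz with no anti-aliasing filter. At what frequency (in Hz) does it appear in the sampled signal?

Nyquist = 8,000/2 = 4,000 Hz; 8,100 Hz exceeds it.
Alias = |8,100 − 1×8,000| = |8,100 − 8,000| = 100 Hz.

100 Hz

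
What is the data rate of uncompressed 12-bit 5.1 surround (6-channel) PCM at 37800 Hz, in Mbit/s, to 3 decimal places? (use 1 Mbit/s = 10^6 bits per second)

Bit rate = 37,800 × 12 × 6 = 2,721,600 bits/s.
= 2.722 Mbit/s.

2.722 Mbit/s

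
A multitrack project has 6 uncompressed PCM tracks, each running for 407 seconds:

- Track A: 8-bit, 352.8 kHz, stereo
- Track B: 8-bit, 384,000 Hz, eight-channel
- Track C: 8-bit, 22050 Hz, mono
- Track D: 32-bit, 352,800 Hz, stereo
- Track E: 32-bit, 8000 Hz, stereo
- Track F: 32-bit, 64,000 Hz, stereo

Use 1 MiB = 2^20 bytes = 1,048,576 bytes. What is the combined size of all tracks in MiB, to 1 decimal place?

2793.9 MiB

Track A: 352,800 × 407 × 1 × 2 = 287,179,200 bytes.
Track B: 384,000 × 407 × 1 × 8 = 1,250,304,000 bytes.
Track C: 22,050 × 407 × 1 × 1 = 8,974,350 bytes.
Track D: 352,800 × 407 × 4 × 2 = 1,148,716,800 bytes.
Track E: 8,000 × 407 × 4 × 2 = 26,048,000 bytes.
Track F: 64,000 × 407 × 4 × 2 = 208,384,000 bytes.
Total = 2,929,606,350 bytes = 2793.9 MiB.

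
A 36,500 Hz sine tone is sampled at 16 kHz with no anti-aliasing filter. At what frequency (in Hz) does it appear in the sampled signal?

4,500 Hz

Nyquist = 16,000/2 = 8,000 Hz; 36,500 Hz exceeds it.
Alias = |36,500 − 2×16,000| = |36,500 − 32,000| = 4,500 Hz.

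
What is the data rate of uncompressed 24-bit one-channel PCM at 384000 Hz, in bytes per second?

1,152,000 bytes/s

Bit rate = 384,000 × 24 × 1 = 9,216,000 bits/s.
9,216,000 / 8 = 1,152,000 bytes/s.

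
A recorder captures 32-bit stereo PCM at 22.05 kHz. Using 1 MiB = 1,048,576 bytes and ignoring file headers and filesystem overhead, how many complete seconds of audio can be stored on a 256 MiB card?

Uncompressed byte rate = 22,050 × 4 × 2 = 176,400 bytes/s.
Capacity = 256 × 1,048,576 = 268,435,456 bytes.
268,435,456 / 176,400 ≈ 1521.74 s → 1,521 seconds.

1,521 seconds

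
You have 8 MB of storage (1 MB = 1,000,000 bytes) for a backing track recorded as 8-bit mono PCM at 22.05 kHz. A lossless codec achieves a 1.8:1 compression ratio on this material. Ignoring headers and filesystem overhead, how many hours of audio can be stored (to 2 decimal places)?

0.18 hours

Uncompressed byte rate = 22,050 × 1 × 1 = 22,050 bytes/s.
After 1.8:1 compression, effective rate ≈ 12250 bytes/s.
Capacity = 8 × 1,000,000 = 8,000,000 bytes.
8,000,000 / effective rate ≈ 653.06 s → 0.18 hours.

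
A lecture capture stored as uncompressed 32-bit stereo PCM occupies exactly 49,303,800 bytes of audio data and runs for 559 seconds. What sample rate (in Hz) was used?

11,025 Hz

Bytes = sample_rate × seconds × bytes_per_sample × channels.
sample_rate = 49,303,800 / (559 × 4 × 2) = 49,303,800 / 4,472 = 11,025 Hz.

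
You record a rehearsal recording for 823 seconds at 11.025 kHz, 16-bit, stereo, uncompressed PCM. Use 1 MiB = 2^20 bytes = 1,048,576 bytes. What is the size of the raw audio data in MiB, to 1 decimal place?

Bytes = 11,025 samples/s × 823 s × 2 bytes/sample × 2 ch = 36,294,300 bytes.
36,294,300 / 1,048,576 = 34.6 MiB.

34.6 MiB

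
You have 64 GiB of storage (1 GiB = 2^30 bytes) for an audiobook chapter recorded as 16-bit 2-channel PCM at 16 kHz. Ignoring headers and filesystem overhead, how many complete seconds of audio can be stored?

1,073,741 seconds

Uncompressed byte rate = 16,000 × 2 × 2 = 64,000 bytes/s.
Capacity = 64 × 1,073,741,824 = 68,719,476,736 bytes.
68,719,476,736 / 64,000 ≈ 1073741.82 s → 1,073,741 seconds.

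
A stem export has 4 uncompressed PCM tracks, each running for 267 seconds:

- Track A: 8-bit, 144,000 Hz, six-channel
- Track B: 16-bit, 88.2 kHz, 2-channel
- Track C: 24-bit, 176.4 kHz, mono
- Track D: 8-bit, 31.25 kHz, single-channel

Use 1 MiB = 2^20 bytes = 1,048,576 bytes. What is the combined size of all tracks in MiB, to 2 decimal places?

Track A: 144,000 × 267 × 1 × 6 = 230,688,000 bytes.
Track B: 88,200 × 267 × 2 × 2 = 94,197,600 bytes.
Track C: 176,400 × 267 × 3 × 1 = 141,296,400 bytes.
Track D: 31,250 × 267 × 1 × 1 = 8,343,750 bytes.
Total = 474,525,750 bytes = 452.54 MiB.

452.54 MiB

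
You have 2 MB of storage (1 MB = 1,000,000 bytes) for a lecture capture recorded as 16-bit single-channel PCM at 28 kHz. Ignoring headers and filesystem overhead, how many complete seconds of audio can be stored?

35 seconds

Uncompressed byte rate = 28,000 × 2 × 1 = 56,000 bytes/s.
Capacity = 2 × 1,000,000 = 2,000,000 bytes.
2,000,000 / 56,000 ≈ 35.71 s → 35 seconds.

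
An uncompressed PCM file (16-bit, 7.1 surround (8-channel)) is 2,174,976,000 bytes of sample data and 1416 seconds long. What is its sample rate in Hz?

96,000 Hz

Bytes = sample_rate × seconds × bytes_per_sample × channels.
sample_rate = 2,174,976,000 / (1,416 × 2 × 8) = 2,174,976,000 / 22,656 = 96,000 Hz.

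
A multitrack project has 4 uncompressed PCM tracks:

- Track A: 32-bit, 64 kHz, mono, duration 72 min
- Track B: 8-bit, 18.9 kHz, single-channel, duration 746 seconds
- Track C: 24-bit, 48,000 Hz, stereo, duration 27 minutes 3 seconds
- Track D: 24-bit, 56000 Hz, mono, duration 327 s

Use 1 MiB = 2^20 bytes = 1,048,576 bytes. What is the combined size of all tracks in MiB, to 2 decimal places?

1566.30 MiB

Track A: 72 min = 4,320 s; 64,000 × 4,320 × 4 × 1 = 1,105,920,000 bytes.
Track B: 18,900 × 746 × 1 × 1 = 14,099,400 bytes.
Track C: 27 minutes 3 seconds = 1,623 s; 48,000 × 1,623 × 3 × 2 = 467,424,000 bytes.
Track D: 56,000 × 327 × 3 × 1 = 54,936,000 bytes.
Total = 1,642,379,400 bytes = 1566.30 MiB.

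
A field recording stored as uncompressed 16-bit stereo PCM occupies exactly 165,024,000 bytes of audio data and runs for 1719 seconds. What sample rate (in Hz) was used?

Bytes = sample_rate × seconds × bytes_per_sample × channels.
sample_rate = 165,024,000 / (1,719 × 2 × 2) = 165,024,000 / 6,876 = 24,000 Hz.

24,000 Hz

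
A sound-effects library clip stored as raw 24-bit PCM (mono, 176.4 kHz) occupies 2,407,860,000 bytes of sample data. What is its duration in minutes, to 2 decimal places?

75.83 minutes

Byte rate = 176,400 × 3 × 1 = 529,200 bytes/s.
Duration = 2,407,860,000 / 529,200 = 4,550 s.
4,550 s / 60 = 75.83 minutes.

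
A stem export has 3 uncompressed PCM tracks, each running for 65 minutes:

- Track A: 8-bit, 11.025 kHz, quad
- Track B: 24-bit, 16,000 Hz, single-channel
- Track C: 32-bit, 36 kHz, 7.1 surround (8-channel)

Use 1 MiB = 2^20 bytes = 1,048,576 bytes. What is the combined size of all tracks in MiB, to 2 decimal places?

4627.22 MiB

65 minutes = 3,900 s.
Track A: 11,025 × 3,900 × 1 × 4 = 171,990,000 bytes.
Track B: 16,000 × 3,900 × 3 × 1 = 187,200,000 bytes.
Track C: 36,000 × 3,900 × 4 × 8 = 4,492,800,000 bytes.
Total = 4,851,990,000 bytes = 4627.22 MiB.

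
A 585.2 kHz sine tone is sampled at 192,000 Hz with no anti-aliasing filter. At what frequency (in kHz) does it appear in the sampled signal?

9.2 kHz

Nyquist = 192,000/2 = 96,000 Hz; 585,200 Hz exceeds it.
Alias = |585,200 − 3×192,000| = |585,200 − 576,000| = 9,200 Hz = 9.2 kHz.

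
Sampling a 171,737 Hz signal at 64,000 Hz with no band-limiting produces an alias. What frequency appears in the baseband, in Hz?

Nyquist = 64,000/2 = 32,000 Hz; 171,737 Hz exceeds it.
Alias = |171,737 − 3×64,000| = |171,737 − 192,000| = 20,263 Hz.

20,263 Hz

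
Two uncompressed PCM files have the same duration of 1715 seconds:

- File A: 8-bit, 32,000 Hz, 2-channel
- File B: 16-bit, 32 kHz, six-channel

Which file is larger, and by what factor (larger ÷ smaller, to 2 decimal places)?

File A: 32,000 × 1 × 2 = 64,000 bytes/s.
File B: 32,000 × 2 × 6 = 384,000 bytes/s.
File B is larger; ratio = 658,560,000 / 109,760,000 = 6.00.

File B, by a factor of 6.00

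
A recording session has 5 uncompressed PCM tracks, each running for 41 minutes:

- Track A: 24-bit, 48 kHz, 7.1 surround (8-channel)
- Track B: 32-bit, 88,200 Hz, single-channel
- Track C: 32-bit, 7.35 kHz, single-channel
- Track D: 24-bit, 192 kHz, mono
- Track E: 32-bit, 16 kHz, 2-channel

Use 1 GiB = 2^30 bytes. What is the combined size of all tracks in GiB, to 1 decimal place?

5.1 GiB

41 minutes = 2,460 s.
Track A: 48,000 × 2,460 × 3 × 8 = 2,833,920,000 bytes.
Track B: 88,200 × 2,460 × 4 × 1 = 867,888,000 bytes.
Track C: 7,350 × 2,460 × 4 × 1 = 72,324,000 bytes.
Track D: 192,000 × 2,460 × 3 × 1 = 1,416,960,000 bytes.
Track E: 16,000 × 2,460 × 4 × 2 = 314,880,000 bytes.
Total = 5,505,972,000 bytes = 5.1 GiB.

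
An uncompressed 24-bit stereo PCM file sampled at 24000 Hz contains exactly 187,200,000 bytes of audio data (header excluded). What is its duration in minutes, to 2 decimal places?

21.67 minutes

Byte rate = 24,000 × 3 × 2 = 144,000 bytes/s.
Duration = 187,200,000 / 144,000 = 1,300 s.
1,300 s / 60 = 21.67 minutes.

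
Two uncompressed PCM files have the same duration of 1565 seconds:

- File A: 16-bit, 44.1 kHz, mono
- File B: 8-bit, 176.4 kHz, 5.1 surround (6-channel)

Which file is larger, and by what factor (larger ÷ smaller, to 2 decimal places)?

File B, by a factor of 12.00

File A: 44,100 × 2 × 1 = 88,200 bytes/s.
File B: 176,400 × 1 × 6 = 1,058,400 bytes/s.
File B is larger; ratio = 1,656,396,000 / 138,033,000 = 12.00.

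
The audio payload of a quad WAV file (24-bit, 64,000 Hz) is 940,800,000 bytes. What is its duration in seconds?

1,225 seconds

Byte rate = 64,000 × 3 × 4 = 768,000 bytes/s.
Duration = 940,800,000 / 768,000 = 1,225 s.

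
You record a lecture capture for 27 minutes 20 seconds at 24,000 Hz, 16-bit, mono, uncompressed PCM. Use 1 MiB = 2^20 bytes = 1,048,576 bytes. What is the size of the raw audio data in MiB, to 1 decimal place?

75.1 MiB

Duration = 27 minutes 20 seconds = 1,640 s.
Bytes = 24,000 samples/s × 1,640 s × 2 bytes/sample × 1 ch = 78,720,000 bytes.
78,720,000 / 1,048,576 = 75.1 MiB.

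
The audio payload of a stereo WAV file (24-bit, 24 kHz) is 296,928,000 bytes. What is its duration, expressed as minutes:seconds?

34:22

Byte rate = 24,000 × 3 × 2 = 144,000 bytes/s.
Duration = 296,928,000 / 144,000 = 2,062 s.
2,062 s = 34:22.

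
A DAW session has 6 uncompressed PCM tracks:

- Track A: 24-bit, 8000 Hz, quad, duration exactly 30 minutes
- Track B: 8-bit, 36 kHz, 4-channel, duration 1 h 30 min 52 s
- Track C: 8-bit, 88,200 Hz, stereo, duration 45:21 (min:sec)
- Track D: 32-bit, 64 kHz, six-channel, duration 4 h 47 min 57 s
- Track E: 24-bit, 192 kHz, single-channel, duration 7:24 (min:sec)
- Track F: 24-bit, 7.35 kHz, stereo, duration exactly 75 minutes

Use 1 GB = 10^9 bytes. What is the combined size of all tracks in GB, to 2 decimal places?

28.43 GB

Track A: exactly 30 minutes = 1,800 s; 8,000 × 1,800 × 3 × 4 = 172,800,000 bytes.
Track B: 1 h 30 min 52 s = 5,452 s; 36,000 × 5,452 × 1 × 4 = 785,088,000 bytes.
Track C: 45:21 (min:sec) = 2,721 s; 88,200 × 2,721 × 1 × 2 = 479,984,400 bytes.
Track D: 4 h 47 min 57 s = 17,277 s; 64,000 × 17,277 × 4 × 6 = 26,537,472,000 bytes.
Track E: 7:24 (min:sec) = 444 s; 192,000 × 444 × 3 × 1 = 255,744,000 bytes.
Track F: exactly 75 minutes = 4,500 s; 7,350 × 4,500 × 3 × 2 = 198,450,000 bytes.
Total = 28,429,538,400 bytes = 28.43 GB.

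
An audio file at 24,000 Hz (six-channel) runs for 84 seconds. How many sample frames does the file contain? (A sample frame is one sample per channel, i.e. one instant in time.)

24,000 samples/s × 84 s = 2,016,000 frames.

2,016,000 sample frames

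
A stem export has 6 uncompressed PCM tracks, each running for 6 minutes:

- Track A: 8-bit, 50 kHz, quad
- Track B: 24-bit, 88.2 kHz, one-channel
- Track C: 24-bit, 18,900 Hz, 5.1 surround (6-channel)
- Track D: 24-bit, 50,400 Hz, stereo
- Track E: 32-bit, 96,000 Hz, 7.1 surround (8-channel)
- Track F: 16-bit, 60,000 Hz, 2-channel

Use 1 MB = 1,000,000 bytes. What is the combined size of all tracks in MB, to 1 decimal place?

6 minutes = 360 s.
Track A: 50,000 × 360 × 1 × 4 = 72,000,000 bytes.
Track B: 88,200 × 360 × 3 × 1 = 95,256,000 bytes.
Track C: 18,900 × 360 × 3 × 6 = 122,472,000 bytes.
Track D: 50,400 × 360 × 3 × 2 = 108,864,000 bytes.
Track E: 96,000 × 360 × 4 × 8 = 1,105,920,000 bytes.
Track F: 60,000 × 360 × 2 × 2 = 86,400,000 bytes.
Total = 1,590,912,000 bytes = 1590.9 MB.

1590.9 MB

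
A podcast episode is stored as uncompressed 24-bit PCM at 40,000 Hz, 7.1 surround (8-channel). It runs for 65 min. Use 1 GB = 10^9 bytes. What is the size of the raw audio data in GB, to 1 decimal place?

3.7 GB

Duration = 65 min = 3,900 s.
Bytes = 40,000 samples/s × 3,900 s × 3 bytes/sample × 8 ch = 3,744,000,000 bytes.
3,744,000,000 / 1,000,000,000 = 3.7 GB.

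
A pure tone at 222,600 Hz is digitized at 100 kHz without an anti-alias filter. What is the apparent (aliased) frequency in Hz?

22,600 Hz

Nyquist = 100,000/2 = 50,000 Hz; 222,600 Hz exceeds it.
Alias = |222,600 − 2×100,000| = |222,600 − 200,000| = 22,600 Hz.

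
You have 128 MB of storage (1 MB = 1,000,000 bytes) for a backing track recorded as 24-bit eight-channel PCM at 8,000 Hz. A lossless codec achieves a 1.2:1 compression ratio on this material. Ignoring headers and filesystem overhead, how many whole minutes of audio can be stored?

Uncompressed byte rate = 8,000 × 3 × 8 = 192,000 bytes/s.
After 1.2:1 compression, effective rate ≈ 160000 bytes/s.
Capacity = 128 × 1,000,000 = 128,000,000 bytes.
128,000,000 / effective rate ≈ 800 s → 13 minutes.

13 minutes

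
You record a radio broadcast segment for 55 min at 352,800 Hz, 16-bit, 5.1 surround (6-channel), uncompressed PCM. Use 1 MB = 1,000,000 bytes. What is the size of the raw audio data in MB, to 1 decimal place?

13970.9 MB

Duration = 55 min = 3,300 s.
Bytes = 352,800 samples/s × 3,300 s × 2 bytes/sample × 6 ch = 13,970,880,000 bytes.
13,970,880,000 / 1,000,000 = 13970.9 MB.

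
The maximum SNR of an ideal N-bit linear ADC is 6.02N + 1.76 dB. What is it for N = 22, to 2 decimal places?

6.02 × 22 + 1.76 = 134.20 dB.

134.20 dB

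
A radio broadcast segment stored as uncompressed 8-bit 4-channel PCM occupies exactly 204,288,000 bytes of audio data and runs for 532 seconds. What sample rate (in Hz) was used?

Bytes = sample_rate × seconds × bytes_per_sample × channels.
sample_rate = 204,288,000 / (532 × 1 × 4) = 204,288,000 / 2,128 = 96,000 Hz.

96,000 Hz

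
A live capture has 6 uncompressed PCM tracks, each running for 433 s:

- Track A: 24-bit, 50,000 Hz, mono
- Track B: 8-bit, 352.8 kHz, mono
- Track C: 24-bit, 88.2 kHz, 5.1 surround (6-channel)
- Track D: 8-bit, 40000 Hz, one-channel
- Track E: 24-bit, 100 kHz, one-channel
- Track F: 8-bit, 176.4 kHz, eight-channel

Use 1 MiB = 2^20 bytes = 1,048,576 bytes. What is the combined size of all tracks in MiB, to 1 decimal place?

1586.4 MiB

Track A: 50,000 × 433 × 3 × 1 = 64,950,000 bytes.
Track B: 352,800 × 433 × 1 × 1 = 152,762,400 bytes.
Track C: 88,200 × 433 × 3 × 6 = 687,430,800 bytes.
Track D: 40,000 × 433 × 1 × 1 = 17,320,000 bytes.
Track E: 100,000 × 433 × 3 × 1 = 129,900,000 bytes.
Track F: 176,400 × 433 × 1 × 8 = 611,049,600 bytes.
Total = 1,663,412,800 bytes = 1586.4 MiB.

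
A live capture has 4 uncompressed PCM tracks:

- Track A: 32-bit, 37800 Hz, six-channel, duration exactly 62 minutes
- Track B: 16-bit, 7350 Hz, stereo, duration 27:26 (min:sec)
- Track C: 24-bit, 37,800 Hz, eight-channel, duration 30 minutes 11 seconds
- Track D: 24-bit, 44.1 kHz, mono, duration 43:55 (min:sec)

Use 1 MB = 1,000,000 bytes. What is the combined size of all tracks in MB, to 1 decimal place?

5414.7 MB

Track A: exactly 62 minutes = 3,720 s; 37,800 × 3,720 × 4 × 6 = 3,374,784,000 bytes.
Track B: 27:26 (min:sec) = 1,646 s; 7,350 × 1,646 × 2 × 2 = 48,392,400 bytes.
Track C: 30 minutes 11 seconds = 1,811 s; 37,800 × 1,811 × 3 × 8 = 1,642,939,200 bytes.
Track D: 43:55 (min:sec) = 2,635 s; 44,100 × 2,635 × 3 × 1 = 348,610,500 bytes.
Total = 5,414,726,100 bytes = 5414.7 MB.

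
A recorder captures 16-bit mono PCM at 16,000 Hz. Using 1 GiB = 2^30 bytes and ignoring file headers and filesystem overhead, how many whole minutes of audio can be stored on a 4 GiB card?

Uncompressed byte rate = 16,000 × 2 × 1 = 32,000 bytes/s.
Capacity = 4 × 1,073,741,824 = 4,294,967,296 bytes.
4,294,967,296 / 32,000 ≈ 134217.73 s → 2,236 minutes.

2,236 minutes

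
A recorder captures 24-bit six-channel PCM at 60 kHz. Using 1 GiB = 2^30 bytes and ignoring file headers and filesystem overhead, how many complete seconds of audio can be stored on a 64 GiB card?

63,629 seconds

Uncompressed byte rate = 60,000 × 3 × 6 = 1,080,000 bytes/s.
Capacity = 64 × 1,073,741,824 = 68,719,476,736 bytes.
68,719,476,736 / 1,080,000 ≈ 63629.15 s → 63,629 seconds.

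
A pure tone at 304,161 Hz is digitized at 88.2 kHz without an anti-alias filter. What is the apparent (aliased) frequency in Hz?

Nyquist = 88,200/2 = 44,100 Hz; 304,161 Hz exceeds it.
Alias = |304,161 − 3×88,200| = |304,161 − 264,600| = 39,561 Hz.

39,561 Hz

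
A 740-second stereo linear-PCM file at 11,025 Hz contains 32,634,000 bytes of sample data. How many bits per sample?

16 bits

Bytes per sample = 32,634,000 / (11,025 × 740 × 2) = 32,634,000 / 16,317,000 = 2.
Bit depth = 2 × 8 = 16 bits.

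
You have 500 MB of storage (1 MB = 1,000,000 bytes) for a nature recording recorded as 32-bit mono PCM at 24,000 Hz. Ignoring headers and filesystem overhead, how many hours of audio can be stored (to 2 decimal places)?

Uncompressed byte rate = 24,000 × 4 × 1 = 96,000 bytes/s.
Capacity = 500 × 1,000,000 = 500,000,000 bytes.
500,000,000 / 96,000 ≈ 5208.33 s → 1.45 hours.

1.45 hours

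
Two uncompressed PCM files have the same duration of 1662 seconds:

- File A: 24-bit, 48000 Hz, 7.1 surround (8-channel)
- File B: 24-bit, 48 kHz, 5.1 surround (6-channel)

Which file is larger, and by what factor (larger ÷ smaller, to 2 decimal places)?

File A, by a factor of 1.33

File A: 48,000 × 3 × 8 = 1,152,000 bytes/s.
File B: 48,000 × 3 × 6 = 864,000 bytes/s.
File A is larger; ratio = 1,914,624,000 / 1,435,968,000 = 1.33.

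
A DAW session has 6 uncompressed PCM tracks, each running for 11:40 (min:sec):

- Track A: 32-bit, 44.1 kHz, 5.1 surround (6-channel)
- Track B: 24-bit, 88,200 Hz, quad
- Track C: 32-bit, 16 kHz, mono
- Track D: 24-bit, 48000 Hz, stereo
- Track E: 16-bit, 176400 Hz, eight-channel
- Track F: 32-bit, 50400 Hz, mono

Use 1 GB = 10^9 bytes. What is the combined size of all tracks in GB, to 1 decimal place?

11:40 (min:sec) = 700 s.
Track A: 44,100 × 700 × 4 × 6 = 740,880,000 bytes.
Track B: 88,200 × 700 × 3 × 4 = 740,880,000 bytes.
Track C: 16,000 × 700 × 4 × 1 = 44,800,000 bytes.
Track D: 48,000 × 700 × 3 × 2 = 201,600,000 bytes.
Track E: 176,400 × 700 × 2 × 8 = 1,975,680,000 bytes.
Track F: 50,400 × 700 × 4 × 1 = 141,120,000 bytes.
Total = 3,844,960,000 bytes = 3.8 GB.

3.8 GB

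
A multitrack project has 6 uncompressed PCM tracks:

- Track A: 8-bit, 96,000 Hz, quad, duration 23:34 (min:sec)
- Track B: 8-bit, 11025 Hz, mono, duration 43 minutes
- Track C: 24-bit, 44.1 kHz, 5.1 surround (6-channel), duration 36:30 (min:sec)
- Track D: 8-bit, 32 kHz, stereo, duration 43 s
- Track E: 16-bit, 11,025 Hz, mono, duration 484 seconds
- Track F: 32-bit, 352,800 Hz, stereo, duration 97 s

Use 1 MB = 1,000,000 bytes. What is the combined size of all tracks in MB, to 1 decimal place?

Track A: 23:34 (min:sec) = 1,414 s; 96,000 × 1,414 × 1 × 4 = 542,976,000 bytes.
Track B: 43 minutes = 2,580 s; 11,025 × 2,580 × 1 × 1 = 28,444,500 bytes.
Track C: 36:30 (min:sec) = 2,190 s; 44,100 × 2,190 × 3 × 6 = 1,738,422,000 bytes.
Track D: 32,000 × 43 × 1 × 2 = 2,752,000 bytes.
Track E: 11,025 × 484 × 2 × 1 = 10,672,200 bytes.
Track F: 352,800 × 97 × 4 × 2 = 273,772,800 bytes.
Total = 2,597,039,500 bytes = 2597.0 MB.

2597.0 MB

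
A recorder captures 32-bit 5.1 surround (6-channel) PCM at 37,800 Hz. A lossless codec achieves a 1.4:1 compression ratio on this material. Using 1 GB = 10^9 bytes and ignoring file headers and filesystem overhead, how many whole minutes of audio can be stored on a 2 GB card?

51 minutes

Uncompressed byte rate = 37,800 × 4 × 6 = 907,200 bytes/s.
After 1.4:1 compression, effective rate ≈ 648000 bytes/s.
Capacity = 2 × 1,000,000,000 = 2,000,000,000 bytes.
2,000,000,000 / effective rate ≈ 3086.42 s → 51 minutes.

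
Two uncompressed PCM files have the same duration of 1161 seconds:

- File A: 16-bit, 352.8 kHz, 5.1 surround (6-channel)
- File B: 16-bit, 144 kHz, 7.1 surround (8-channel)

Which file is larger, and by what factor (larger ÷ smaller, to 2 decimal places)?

File A, by a factor of 1.84

File A: 352,800 × 2 × 6 = 4,233,600 bytes/s.
File B: 144,000 × 2 × 8 = 2,304,000 bytes/s.
File A is larger; ratio = 4,915,209,600 / 2,674,944,000 = 1.84.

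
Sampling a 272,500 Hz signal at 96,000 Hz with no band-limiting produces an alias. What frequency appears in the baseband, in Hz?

15,500 Hz

Nyquist = 96,000/2 = 48,000 Hz; 272,500 Hz exceeds it.
Alias = |272,500 − 3×96,000| = |272,500 − 288,000| = 15,500 Hz.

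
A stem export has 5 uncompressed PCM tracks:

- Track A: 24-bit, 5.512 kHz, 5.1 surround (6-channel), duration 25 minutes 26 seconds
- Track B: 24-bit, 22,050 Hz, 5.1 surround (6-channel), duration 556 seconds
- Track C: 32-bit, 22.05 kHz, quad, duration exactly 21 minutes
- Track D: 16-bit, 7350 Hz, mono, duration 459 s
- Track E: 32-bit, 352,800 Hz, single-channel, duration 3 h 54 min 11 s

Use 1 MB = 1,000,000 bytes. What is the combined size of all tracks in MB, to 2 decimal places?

20652.13 MB

Track A: 25 minutes 26 seconds = 1,526 s; 5,512 × 1,526 × 3 × 6 = 151,403,616 bytes.
Track B: 22,050 × 556 × 3 × 6 = 220,676,400 bytes.
Track C: exactly 21 minutes = 1,260 s; 22,050 × 1,260 × 4 × 4 = 444,528,000 bytes.
Track D: 7,350 × 459 × 2 × 1 = 6,747,300 bytes.
Track E: 3 h 54 min 11 s = 14,051 s; 352,800 × 14,051 × 4 × 1 = 19,828,771,200 bytes.
Total = 20,652,126,516 bytes = 20652.13 MB.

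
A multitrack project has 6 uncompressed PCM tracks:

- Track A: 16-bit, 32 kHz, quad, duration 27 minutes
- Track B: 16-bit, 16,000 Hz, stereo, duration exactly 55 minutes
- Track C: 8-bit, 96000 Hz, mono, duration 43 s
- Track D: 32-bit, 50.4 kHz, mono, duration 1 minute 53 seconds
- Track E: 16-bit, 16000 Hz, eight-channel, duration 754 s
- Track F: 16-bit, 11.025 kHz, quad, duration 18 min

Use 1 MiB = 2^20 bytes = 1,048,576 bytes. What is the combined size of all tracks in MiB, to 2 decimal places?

897.51 MiB

Track A: 27 minutes = 1,620 s; 32,000 × 1,620 × 2 × 4 = 414,720,000 bytes.
Track B: exactly 55 minutes = 3,300 s; 16,000 × 3,300 × 2 × 2 = 211,200,000 bytes.
Track C: 96,000 × 43 × 1 × 1 = 4,128,000 bytes.
Track D: 1 minute 53 seconds = 113 s; 50,400 × 113 × 4 × 1 = 22,780,800 bytes.
Track E: 16,000 × 754 × 2 × 8 = 193,024,000 bytes.
Track F: 18 min = 1,080 s; 11,025 × 1,080 × 2 × 4 = 95,256,000 bytes.
Total = 941,108,800 bytes = 897.51 MiB.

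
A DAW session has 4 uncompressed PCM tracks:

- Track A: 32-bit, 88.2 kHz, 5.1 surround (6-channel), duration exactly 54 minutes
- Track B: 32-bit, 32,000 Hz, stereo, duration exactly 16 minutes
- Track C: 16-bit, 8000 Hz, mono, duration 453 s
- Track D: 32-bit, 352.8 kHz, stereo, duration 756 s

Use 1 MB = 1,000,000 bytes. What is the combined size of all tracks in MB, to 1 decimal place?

9245.2 MB

Track A: exactly 54 minutes = 3,240 s; 88,200 × 3,240 × 4 × 6 = 6,858,432,000 bytes.
Track B: exactly 16 minutes = 960 s; 32,000 × 960 × 4 × 2 = 245,760,000 bytes.
Track C: 8,000 × 453 × 2 × 1 = 7,248,000 bytes.
Track D: 352,800 × 756 × 4 × 2 = 2,133,734,400 bytes.
Total = 9,245,174,400 bytes = 9245.2 MB.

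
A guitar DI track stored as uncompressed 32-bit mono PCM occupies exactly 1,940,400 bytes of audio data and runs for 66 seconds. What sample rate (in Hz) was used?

7,350 Hz

Bytes = sample_rate × seconds × bytes_per_sample × channels.
sample_rate = 1,940,400 / (66 × 4 × 1) = 1,940,400 / 264 = 7,350 Hz.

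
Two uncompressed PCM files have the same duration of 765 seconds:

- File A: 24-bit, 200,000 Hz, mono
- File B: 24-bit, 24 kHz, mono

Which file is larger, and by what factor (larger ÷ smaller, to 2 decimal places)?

File A: 200,000 × 3 × 1 = 600,000 bytes/s.
File B: 24,000 × 3 × 1 = 72,000 bytes/s.
File A is larger; ratio = 459,000,000 / 55,080,000 = 8.33.

File A, by a factor of 8.33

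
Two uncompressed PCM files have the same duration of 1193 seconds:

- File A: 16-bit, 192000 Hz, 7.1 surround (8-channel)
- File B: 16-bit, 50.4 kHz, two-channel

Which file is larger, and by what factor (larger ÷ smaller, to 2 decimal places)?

File A: 192,000 × 2 × 8 = 3,072,000 bytes/s.
File B: 50,400 × 2 × 2 = 201,600 bytes/s.
File A is larger; ratio = 3,664,896,000 / 240,508,800 = 15.24.

File A, by a factor of 15.24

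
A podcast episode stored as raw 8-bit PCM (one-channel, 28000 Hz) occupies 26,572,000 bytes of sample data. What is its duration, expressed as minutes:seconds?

Byte rate = 28,000 × 1 × 1 = 28,000 bytes/s.
Duration = 26,572,000 / 28,000 = 949 s.
949 s = 15:49.

15:49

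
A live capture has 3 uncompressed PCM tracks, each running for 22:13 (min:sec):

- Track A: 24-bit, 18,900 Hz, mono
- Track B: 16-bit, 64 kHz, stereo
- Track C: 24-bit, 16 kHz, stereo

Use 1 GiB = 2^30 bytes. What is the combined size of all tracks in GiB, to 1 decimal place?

22:13 (min:sec) = 1,333 s.
Track A: 18,900 × 1,333 × 3 × 1 = 75,581,100 bytes.
Track B: 64,000 × 1,333 × 2 × 2 = 341,248,000 bytes.
Track C: 16,000 × 1,333 × 3 × 2 = 127,968,000 bytes.
Total = 544,797,100 bytes = 0.5 GiB.

0.5 GiB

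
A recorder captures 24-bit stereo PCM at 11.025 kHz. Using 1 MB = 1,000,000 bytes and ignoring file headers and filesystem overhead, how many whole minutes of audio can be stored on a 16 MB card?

Uncompressed byte rate = 11,025 × 3 × 2 = 66,150 bytes/s.
Capacity = 16 × 1,000,000 = 16,000,000 bytes.
16,000,000 / 66,150 ≈ 241.87 s → 4 minutes.

4 minutes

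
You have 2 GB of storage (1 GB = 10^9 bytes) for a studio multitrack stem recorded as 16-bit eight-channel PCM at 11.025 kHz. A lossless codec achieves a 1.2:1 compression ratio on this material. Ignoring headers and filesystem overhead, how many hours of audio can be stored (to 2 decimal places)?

3.78 hours

Uncompressed byte rate = 11,025 × 2 × 8 = 176,400 bytes/s.
After 1.2:1 compression, effective rate ≈ 147000 bytes/s.
Capacity = 2 × 1,000,000,000 = 2,000,000,000 bytes.
2,000,000,000 / effective rate ≈ 13605.44 s → 3.78 hours.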